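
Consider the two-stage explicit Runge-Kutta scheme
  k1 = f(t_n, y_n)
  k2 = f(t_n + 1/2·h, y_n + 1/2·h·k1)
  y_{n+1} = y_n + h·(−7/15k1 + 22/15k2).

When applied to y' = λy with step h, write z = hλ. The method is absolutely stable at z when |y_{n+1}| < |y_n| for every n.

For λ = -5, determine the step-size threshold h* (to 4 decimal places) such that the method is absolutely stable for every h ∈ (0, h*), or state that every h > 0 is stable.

With y'=λy (z=hλ):
  k1=λy_n ⇒ h·k1=z·y_n;  k2=λ(1+1/2z)y_n ⇒ h·k2=z(1+1/2z)y_n
  y_{n+1}/y_n = 1 − 7/15z + 22/15z(1+1/2z) = 1 + z + 11/15z²
  ⇒ R(z) = 1 + z + 11/15z².

Find x<0 with |R(x)|<1.
x=-1.77: |R|=1.5275
R=1: x+11/15x²=0 ⇒ x=−15/11=-1.3636; min R=1−1/(4·11/15)=0.6591>−1
Confirm numerically:
  x=-1.288: |R|=0.92856 <1
  x=-1.150: |R|=0.81983 <1
  x=-0.908: |R|=0.69661 <1
  x=-1.960: |R|=1.85717 >1
  x=-1.718: |R|=1.44645 >1
  x=-1.412: |R|=1.05008 >1
Stable set (-1.3636, 0).

(-1.3636,0); λ=-5 ⇒ h* = (15/11)/5 = 0.2727.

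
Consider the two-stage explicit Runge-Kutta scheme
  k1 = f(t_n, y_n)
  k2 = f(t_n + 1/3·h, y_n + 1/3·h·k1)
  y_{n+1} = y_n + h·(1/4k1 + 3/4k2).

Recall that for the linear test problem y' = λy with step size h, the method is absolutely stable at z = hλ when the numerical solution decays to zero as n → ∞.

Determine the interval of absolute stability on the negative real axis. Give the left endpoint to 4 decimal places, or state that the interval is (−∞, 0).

With y'=λy (z=hλ):
  k1=λy_n ⇒ h·k1=z·y_n;  k2=λ(1+1/3z)y_n ⇒ h·k2=z(1+1/3z)y_n
  y_{n+1}/y_n = 1 + 1/4z + 3/4z(1+1/3z) = 1 + z + 1/4z²
  so R(z) = 1 + z + 1/4z².

Find x<0 with |R(x)|<1.
x=-1.77: |R|=0.0132
R=1: x+1/4x²=0 ⇒ x=−4=-4.0000; min R=1−1/(4·1/4)=0.0000>−1
Confirm numerically:
  x=-3.744: |R|=0.76038 <1
  x=-3.170: |R|=0.34223 <1
  x=-1.828: |R|=0.00740 <1
  x=-4.344: |R|=1.37358 >1
  x=-4.090: |R|=1.09202 >1
So |R|<1 on (-4.0000, 0).

z∈(-4.0000,0).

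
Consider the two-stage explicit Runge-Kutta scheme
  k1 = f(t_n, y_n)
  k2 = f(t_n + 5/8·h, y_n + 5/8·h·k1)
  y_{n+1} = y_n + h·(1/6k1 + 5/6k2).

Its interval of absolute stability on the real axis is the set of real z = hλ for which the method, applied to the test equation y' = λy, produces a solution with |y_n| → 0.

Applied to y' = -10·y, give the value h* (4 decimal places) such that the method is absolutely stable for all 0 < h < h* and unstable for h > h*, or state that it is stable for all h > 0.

Set f=λy, z=hλ:
  k1=λy_n ⇒ h·k1=z·y_n;  k2=λ(1+5/8z)y_n ⇒ h·k2=z(1+5/8z)y_n
  y_{n+1}/y_n = 1 + 1/6z + 5/6z(1+5/8z) = 1 + z + 25/48z²
  Hence R(z) = 1 + z + 25/48z².

Find x<0 with |R(x)|<1.
x=-0.74: |R|=0.5452
R=1: x+25/48x²=0 ⇒ x=−48/25=-1.9200; min R=1−1/(4·25/48)=0.5200>−1
Confirm numerically:
  x=-1.393: |R|=0.61765 <1
  x=-1.086: |R|=0.52827 <1
  x=-1.074: |R|=0.52677 <1
  x=-0.847: |R|=0.52665 <1
  x=-2.443: |R|=1.66546 >1
  x=-2.196: |R|=1.31568 >1
  x=-2.184: |R|=1.30030 >1
Interval (-1.9200, 0).

(-1.9200,0); λ=-10 ⇒ h* = (48/25)/10 = 0.1920.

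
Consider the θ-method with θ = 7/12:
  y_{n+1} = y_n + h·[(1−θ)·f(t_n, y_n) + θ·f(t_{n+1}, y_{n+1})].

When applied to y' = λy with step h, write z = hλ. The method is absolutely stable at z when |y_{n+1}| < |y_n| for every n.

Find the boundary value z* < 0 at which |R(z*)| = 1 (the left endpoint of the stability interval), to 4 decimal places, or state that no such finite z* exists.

interval (−∞, 0).

On y'=λy, z=hλ:
  y_{n+1} = y_n + z·[5/12·y_n + 7/12·y_{n+1}] ⇒ (1 − 7/12z)y_{n+1} = (1 + 5/12z)y_n
  Hence R(z) = (1 + 5/12z)/(1 − 7/12z).

Need |R(x)|<1, x<0.
x=-1.16: |R|=0.3082
x=-2: |R|=0.0769
x=-10: |R|=0.4634
x=-100: |R|=0.6854
θ=7/12≥1/2 ⇒ |1+5/12x|<|1−7/12x| ∀x<0 ⇒ interval (−∞,0).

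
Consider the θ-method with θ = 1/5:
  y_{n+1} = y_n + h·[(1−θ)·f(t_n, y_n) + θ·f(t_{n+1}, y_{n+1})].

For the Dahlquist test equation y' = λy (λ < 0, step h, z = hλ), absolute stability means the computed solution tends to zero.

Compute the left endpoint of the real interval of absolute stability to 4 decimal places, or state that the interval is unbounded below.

left endpoint -3.3333.

Set f=λy, z=hλ:
  y_{n+1} = y_n + z·[4/5·y_n + 1/5·y_{n+1}] ⇒ (1 − 1/5z)y_{n+1} = (1 + 4/5z)y_n
  R(z) = (1 + 4/5z)/(1 − 1/5z).

Boundary: |R(x)|=1, x<0.
x=-0.97: |R|=0.1876
R=−1: 1+4/5x = −1+1/5x ⇒ -3/5x=2 ⇒ x=2/(-3/5)=-3.3333
Confirm numerically:
  x=-2.617: |R|=0.71787 <1
  x=-2.409: |R|=0.62573 <1
  x=-2.023: |R|=0.44027 <1
  x=-3.401: |R|=1.02416 >1
  x=-3.389: |R|=1.01991 >1
  x=-3.360: |R|=1.00957 >1
Stable set (-3.3333, 0).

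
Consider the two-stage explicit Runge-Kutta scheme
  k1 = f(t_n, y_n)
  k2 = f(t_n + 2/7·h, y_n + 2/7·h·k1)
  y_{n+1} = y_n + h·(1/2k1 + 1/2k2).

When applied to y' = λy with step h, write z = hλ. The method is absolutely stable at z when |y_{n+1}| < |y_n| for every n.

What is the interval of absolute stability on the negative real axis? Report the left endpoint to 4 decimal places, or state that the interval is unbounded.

Test eqn y'=λy, z=hλ:
  k1=λy_n ⇒ h·k1=z·y_n;  k2=λ(1+2/7z)y_n ⇒ h·k2=z(1+2/7z)y_n
  y_{n+1}/y_n = 1 + 1/2z + 1/2z(1+2/7z) = 1 + z + 1/7z²
  so R(z) = 1 + z + 1/7z².

Find x<0 with |R(x)|<1.
x=-0.68: |R|=0.3861
R=1: x+1/7x²=0 ⇒ x=−7=-7.0000; min R=1−1/(4·1/7)=-0.7500>−1
Confirm numerically:
  x=-6.969: |R|=0.96914 <1
  x=-4.373: |R|=0.64112 <1
  x=-4.216: |R|=0.67676 <1
  x=-3.030: |R|=0.71844 <1
  x=-7.585: |R|=1.63389 >1
  x=-7.089: |R|=1.09013 >1
Interval (-7.0000, 0).

z∈(-7.0000,0).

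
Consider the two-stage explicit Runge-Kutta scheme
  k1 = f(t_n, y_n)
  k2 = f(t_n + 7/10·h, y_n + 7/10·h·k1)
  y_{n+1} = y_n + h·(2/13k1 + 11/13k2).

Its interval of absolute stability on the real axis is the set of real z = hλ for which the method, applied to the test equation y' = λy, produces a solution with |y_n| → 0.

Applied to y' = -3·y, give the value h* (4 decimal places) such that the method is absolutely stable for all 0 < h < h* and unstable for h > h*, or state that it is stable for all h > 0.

(-1.6883,0); λ=-3 ⇒ h* = (130/77)/3 = 0.5628.

Test eqn y'=λy, z=hλ:
  k1=λy_n ⇒ h·k1=z·y_n;  k2=λ(1+7/10z)y_n ⇒ h·k2=z(1+7/10z)y_n
  y_{n+1}/y_n = 1 + 2/13z + 11/13z(1+7/10z) = 1 + z + 77/130z²
  so R(z) = 1 + z + 77/130z².

Find x<0 with |R(x)|<1.
x=-1.78: |R|=1.0967
R=1: x+77/130x²=0 ⇒ x=−130/77=-1.6883; min R=1−1/(4·77/130)=0.5779>−1
Confirm numerically:
  x=-1.661: |R|=0.97313 <1
  x=-1.359: |R|=0.73492 <1
  x=-1.191: |R|=0.64918 <1
  x=-2.121: |R|=1.54358 >1
  x=-1.773: |R|=1.08894 >1
So |R|<1 on (-1.6883, 0).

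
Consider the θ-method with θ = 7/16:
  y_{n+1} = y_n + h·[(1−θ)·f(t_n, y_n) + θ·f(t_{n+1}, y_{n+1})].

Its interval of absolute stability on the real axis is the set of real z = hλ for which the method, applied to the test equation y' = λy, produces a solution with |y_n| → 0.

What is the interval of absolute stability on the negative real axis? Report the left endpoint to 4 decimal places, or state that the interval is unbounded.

With y'=λy (z=hλ):
  y_{n+1} = y_n + z·[9/16·y_n + 7/16·y_{n+1}] ⇒ (1 − 7/16z)y_{n+1} = (1 + 9/16z)y_n
  Hence R(z) = (1 + 9/16z)/(1 − 7/16z).

Solve |R(x)|<1 on ℝ⁻.
x=-0.59: |R|=0.5310
R=−1: 1+9/16x = −1+7/16x ⇒ -1/8x=2 ⇒ x=2/(-1/8)=-16.0000
Confirm numerically:
  x=-14.656: |R|=0.97733 <1
  x=-11.866: |R|=0.91654 <1
  x=-11.371: |R|=0.90316 <1
  x=-7.787: |R|=0.76704 <1
  x=-16.158: |R|=1.00245 >1
  x=-16.078: |R|=1.00121 >1
Interval (-16.0000, 0).

z∈(-16.0000,0).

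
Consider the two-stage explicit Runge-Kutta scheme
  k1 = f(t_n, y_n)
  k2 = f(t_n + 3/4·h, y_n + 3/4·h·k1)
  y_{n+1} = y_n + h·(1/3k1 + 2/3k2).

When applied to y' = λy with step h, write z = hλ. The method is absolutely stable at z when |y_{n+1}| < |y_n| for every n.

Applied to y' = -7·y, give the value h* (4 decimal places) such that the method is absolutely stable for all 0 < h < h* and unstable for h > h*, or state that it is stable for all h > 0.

(-2.0000,0); λ=-7 ⇒ h* = (2)/7 = 0.2857.

With y'=λy (z=hλ):
  k1=λy_n ⇒ h·k1=z·y_n;  k2=λ(1+3/4z)y_n ⇒ h·k2=z(1+3/4z)y_n
  y_{n+1}/y_n = 1 + 1/3z + 2/3z(1+3/4z) = 1 + z + 1/2z²
  so R(z) = 1 + z + 1/2z².

Solve |R(x)|<1 on ℝ⁻.
x=-0.92: |R|=0.5032
R=1: x+1/2x²=0 ⇒ x=−2=-2.0000; min R=1−1/(4·1/2)=0.5000>−1
Confirm numerically:
  x=-1.649: |R|=0.71060 <1
  x=-1.247: |R|=0.53050 <1
  x=-0.814: |R|=0.51730 <1
  x=-2.441: |R|=1.53824 >1
  x=-2.372: |R|=1.44119 >1
  x=-2.290: |R|=1.33205 >1
So |R|<1 on (-2.0000, 0).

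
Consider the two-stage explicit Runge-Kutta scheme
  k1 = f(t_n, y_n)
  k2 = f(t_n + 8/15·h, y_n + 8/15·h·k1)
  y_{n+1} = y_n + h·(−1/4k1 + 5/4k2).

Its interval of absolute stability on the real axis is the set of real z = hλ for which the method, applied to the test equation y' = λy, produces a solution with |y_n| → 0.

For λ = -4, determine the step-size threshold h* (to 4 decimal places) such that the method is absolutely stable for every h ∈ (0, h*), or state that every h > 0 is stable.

(-1.5000,0); λ=-4 ⇒ h* = (3/2)/4 = 0.3750.

Set f=λy, z=hλ:
  k1=λy_n ⇒ h·k1=z·y_n;  k2=λ(1+8/15z)y_n ⇒ h·k2=z(1+8/15z)y_n
  y_{n+1}/y_n = 1 − 1/4z + 5/4z(1+8/15z) = 1 + z + 2/3z²
  Hence R(z) = 1 + z + 2/3z².

Find x<0 with |R(x)|<1.
x=-0.59: |R|=0.6421
R=1: x+2/3x²=0 ⇒ x=−3/2=-1.5000; min R=1−1/(4·2/3)=0.6250>−1
Confirm numerically:
  x=-1.402: |R|=0.90840 <1
  x=-1.131: |R|=0.72177 <1
  x=-0.995: |R|=0.66502 <1
  x=-0.982: |R|=0.66088 <1
  x=-1.966: |R|=1.61077 >1
  x=-1.959: |R|=1.59945 >1
So |R|<1 on (-1.5000, 0).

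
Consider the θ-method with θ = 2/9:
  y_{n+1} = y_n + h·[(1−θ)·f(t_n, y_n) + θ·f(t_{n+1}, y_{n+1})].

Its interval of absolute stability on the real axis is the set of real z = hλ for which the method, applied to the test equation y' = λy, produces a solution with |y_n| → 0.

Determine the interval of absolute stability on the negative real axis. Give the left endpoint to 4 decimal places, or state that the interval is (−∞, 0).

Test eqn y'=λy, z=hλ:
  y_{n+1} = y_n + z·[7/9·y_n + 2/9·y_{n+1}] ⇒ (1 − 2/9z)y_{n+1} = (1 + 7/9z)y_n
  ⇒ R(z) = (1 + 7/9z)/(1 − 2/9z).

Solve |R(x)|<1 on ℝ⁻.
x=-1.43: |R|=0.0852
R=−1: 1+7/9x = −1+2/9x ⇒ -5/9x=2 ⇒ x=2/(-5/9)=-3.6000
Confirm numerically:
  x=-3.458: |R|=0.95539 <1
  x=-3.011: |R|=0.80395 <1
  x=-2.766: |R|=0.71305 <1
  x=-3.861: |R|=1.07804 >1
  x=-3.835: |R|=1.07049 >1
So |R|<1 on (-3.6000, 0).

(-3.6000, 0).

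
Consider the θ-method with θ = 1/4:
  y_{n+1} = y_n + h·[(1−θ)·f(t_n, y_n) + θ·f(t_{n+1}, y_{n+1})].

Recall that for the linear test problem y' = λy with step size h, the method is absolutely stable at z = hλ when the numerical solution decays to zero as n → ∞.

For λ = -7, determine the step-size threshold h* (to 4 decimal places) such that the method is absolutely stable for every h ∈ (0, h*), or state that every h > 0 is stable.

(-4.0000,0); λ=-7 ⇒ h* = (4)/7 = 0.5714.

Test eqn y'=λy, z=hλ:
  y_{n+1} = y_n + z·[3/4·y_n + 1/4·y_{n+1}] ⇒ (1 − 1/4z)y_{n+1} = (1 + 3/4z)y_n
  R(z) = (1 + 3/4z)/(1 − 1/4z).

Solve |R(x)|<1 on ℝ⁻.
x=-0.5: |R|=0.5556
R=−1: 1+3/4x = −1+1/4x ⇒ -1/2x=2 ⇒ x=2/(-1/2)=-4.0000
Confirm numerically:
  x=-3.321: |R|=0.81451 <1
  x=-2.869: |R|=0.67069 <1
  x=-2.189: |R|=0.41477 <1
  x=-1.985: |R|=0.32665 <1
  x=-4.340: |R|=1.08153 >1
  x=-4.138: |R|=1.03391 >1
So |R|<1 on (-4.0000, 0).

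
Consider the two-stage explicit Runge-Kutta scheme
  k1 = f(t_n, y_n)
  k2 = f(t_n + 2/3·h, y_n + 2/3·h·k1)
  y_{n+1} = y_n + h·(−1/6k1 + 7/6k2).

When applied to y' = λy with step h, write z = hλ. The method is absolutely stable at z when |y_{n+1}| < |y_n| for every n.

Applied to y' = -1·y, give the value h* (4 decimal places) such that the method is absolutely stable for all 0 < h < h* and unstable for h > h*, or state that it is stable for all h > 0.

(-1.2857,0); λ=-1 ⇒ h* = (9/7)/1 = 1.2857.

Set f=λy, z=hλ:
  k1=λy_n ⇒ h·k1=z·y_n;  k2=λ(1+2/3z)y_n ⇒ h·k2=z(1+2/3z)y_n
  y_{n+1}/y_n = 1 − 1/6z + 7/6z(1+2/3z) = 1 + z + 7/9z²
  ⇒ R(z) = 1 + z + 7/9z².

Find x<0 with |R(x)|<1.
x=-1.36: |R|=1.0786
R=1: x+7/9x²=0 ⇒ x=−9/7=-1.2857; min R=1−1/(4·7/9)=0.6786>−1
Confirm numerically:
  x=-1.250: |R|=0.96528 <1
  x=-1.048: |R|=0.80624 <1
  x=-1.016: |R|=0.78687 <1
  x=-0.843: |R|=0.70973 <1
  x=-1.799: |R|=1.71820 >1
  x=-1.745: |R|=1.62335 >1
Stable set (-1.2857, 0).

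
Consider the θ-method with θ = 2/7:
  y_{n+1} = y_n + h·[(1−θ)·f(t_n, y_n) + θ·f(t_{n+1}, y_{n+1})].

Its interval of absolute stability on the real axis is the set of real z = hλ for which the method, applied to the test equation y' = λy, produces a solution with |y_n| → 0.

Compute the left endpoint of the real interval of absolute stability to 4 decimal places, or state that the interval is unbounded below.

left endpoint -4.6667.

Test eqn y'=λy, z=hλ:
  y_{n+1} = y_n + z·[5/7·y_n + 2/7·y_{n+1}] ⇒ (1 − 2/7z)y_{n+1} = (1 + 5/7z)y_n
  so R(z) = (1 + 5/7z)/(1 − 2/7z).

Find x<0 with |R(x)|<1.
x=-0.71: |R|=0.4097
R=−1: 1+5/7x = −1+2/7x ⇒ -3/7x=2 ⇒ x=2/(-3/7)=-4.6667
Confirm numerically:
  x=-4.210: |R|=0.91115 <1
  x=-3.814: |R|=0.82513 <1
  x=-3.243: |R|=0.68330 <1
  x=-2.853: |R|=0.57178 <1
  x=-5.128: |R|=1.08020 >1
  x=-5.063: |R|=1.06943 >1
  x=-4.997: |R|=1.05831 >1
Stable set (-4.6667, 0).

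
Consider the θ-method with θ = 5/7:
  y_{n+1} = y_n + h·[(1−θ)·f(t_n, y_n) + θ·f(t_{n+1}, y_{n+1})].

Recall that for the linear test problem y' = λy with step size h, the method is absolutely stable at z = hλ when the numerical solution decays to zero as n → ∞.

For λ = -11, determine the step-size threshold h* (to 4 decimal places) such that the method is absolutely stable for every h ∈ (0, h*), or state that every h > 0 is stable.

On y'=λy, z=hλ:
  y_{n+1} = y_n + z·[2/7·y_n + 5/7·y_{n+1}] ⇒ (1 − 5/7z)y_{n+1} = (1 + 2/7z)y_n
  ⇒ R(z) = (1 + 2/7z)/(1 − 5/7z).

Find x<0 with |R(x)|<1.
x=-1.76: |R|=0.2203
x=-2: |R|=0.1765
x=-10: |R|=0.2281
x=-100: |R|=0.3807
θ=5/7≥1/2 ⇒ |1+2/7x|<|1−5/7x| ∀x<0 ⇒ stable on all of ℝ⁻.

(−∞, 0) — no finite endpoint. Any h>0 works for λ=-11.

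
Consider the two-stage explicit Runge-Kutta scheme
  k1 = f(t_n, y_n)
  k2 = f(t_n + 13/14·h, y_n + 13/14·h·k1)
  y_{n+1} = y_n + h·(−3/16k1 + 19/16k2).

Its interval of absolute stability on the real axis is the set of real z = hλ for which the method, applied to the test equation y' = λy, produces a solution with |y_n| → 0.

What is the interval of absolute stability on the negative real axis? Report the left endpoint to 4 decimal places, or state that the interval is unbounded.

(-0.9069, 0).

With y'=λy (z=hλ):
  k1=λy_n ⇒ h·k1=z·y_n;  k2=λ(1+13/14z)y_n ⇒ h·k2=z(1+13/14z)y_n
  y_{n+1}/y_n = 1 − 3/16z + 19/16z(1+13/14z) = 1 + z + 247/224z²
  so R(z) = 1 + z + 247/224z².

Find x<0 with |R(x)|<1.
x=-1.67: |R|=2.4053
R=1: x+247/224x²=0 ⇒ x=−224/247=-0.9069; min R=1−1/(4·247/224)=0.7733>−1
Confirm numerically:
  x=-0.842: |R|=0.93976 <1
  x=-0.599: |R|=0.79664 <1
  x=-0.567: |R|=0.78750 <1
  x=-0.475: |R|=0.77379 <1
  x=-1.072: |R|=1.19518 >1
  x=-1.045: |R|=1.15915 >1
  x=-1.034: |R|=1.14494 >1
Stable set (-0.9069, 0).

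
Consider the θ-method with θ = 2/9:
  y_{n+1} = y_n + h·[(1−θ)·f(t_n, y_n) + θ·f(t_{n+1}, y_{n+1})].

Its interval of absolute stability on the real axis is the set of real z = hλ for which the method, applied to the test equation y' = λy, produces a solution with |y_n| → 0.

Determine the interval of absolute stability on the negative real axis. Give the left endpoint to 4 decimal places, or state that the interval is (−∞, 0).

Set f=λy, z=hλ:
  y_{n+1} = y_n + z·[7/9·y_n + 2/9·y_{n+1}] ⇒ (1 − 2/9z)y_{n+1} = (1 + 7/9z)y_n
  Hence R(z) = (1 + 7/9z)/(1 − 2/9z).

Find x<0 with |R(x)|<1.
x=-1.28: |R|=0.0035
R=−1: 1+7/9x = −1+2/9x ⇒ -5/9x=2 ⇒ x=2/(-5/9)=-3.6000
Confirm numerically:
  x=-3.357: |R|=0.92268 <1
  x=-3.354: |R|=0.92170 <1
  x=-3.219: |R|=0.87660 <1
  x=-2.247: |R|=0.49867 <1
  x=-4.005: |R|=1.11905 >1
  x=-3.788: |R|=1.05671 >1
Interval (-3.6000, 0).

(-3.6000, 0).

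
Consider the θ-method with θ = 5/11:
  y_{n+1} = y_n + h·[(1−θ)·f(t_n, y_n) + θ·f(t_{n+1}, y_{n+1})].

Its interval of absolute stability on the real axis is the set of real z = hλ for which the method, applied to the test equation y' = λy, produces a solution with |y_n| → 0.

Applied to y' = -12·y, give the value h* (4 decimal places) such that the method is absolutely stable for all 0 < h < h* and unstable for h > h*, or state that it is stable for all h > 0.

(-22.0000,0); λ=-12 ⇒ h* = (22)/12 = 1.8333.

On y'=λy, z=hλ:
  y_{n+1} = y_n + z·[6/11·y_n + 5/11·y_{n+1}] ⇒ (1 − 5/11z)y_{n+1} = (1 + 6/11z)y_n
  ⇒ R(z) = (1 + 6/11z)/(1 − 5/11z).

Find x<0 with |R(x)|<1.
x=-1.74: |R|=0.0284
R=−1: 1+6/11x = −1+5/11x ⇒ -1/11x=2 ⇒ x=2/(-1/11)=-22.0000
Confirm numerically:
  x=-19.446: |R|=0.97640 <1
  x=-14.989: |R|=0.91842 <1
  x=-9.615: |R|=0.79035 <1
  x=-22.249: |R|=1.00204 >1
  x=-22.126: |R|=1.00104 >1
So |R|<1 on (-22.0000, 0).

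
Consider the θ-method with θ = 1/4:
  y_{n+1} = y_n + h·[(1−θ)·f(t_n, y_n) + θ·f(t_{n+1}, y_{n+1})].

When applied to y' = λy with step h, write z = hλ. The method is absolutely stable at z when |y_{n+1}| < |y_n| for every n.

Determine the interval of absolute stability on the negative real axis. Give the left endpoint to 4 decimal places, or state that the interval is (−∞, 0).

z∈(-4.0000,0).

Test eqn y'=λy, z=hλ:
  y_{n+1} = y_n + z·[3/4·y_n + 1/4·y_{n+1}] ⇒ (1 − 1/4z)y_{n+1} = (1 + 3/4z)y_n
  R(z) = (1 + 3/4z)/(1 − 1/4z).

Find x<0 with |R(x)|<1.
x=-0.62: |R|=0.4632
R=−1: 1+3/4x = −1+1/4x ⇒ -1/2x=2 ⇒ x=2/(-1/2)=-4.0000
Confirm numerically:
  x=-3.395: |R|=0.83638 <1
  x=-2.905: |R|=0.68284 <1
  x=-2.587: |R|=0.57097 <1
  x=-2.563: |R|=0.56209 <1
  x=-4.577: |R|=1.13455 >1
  x=-4.564: |R|=1.13171 >1
Interval (-4.0000, 0).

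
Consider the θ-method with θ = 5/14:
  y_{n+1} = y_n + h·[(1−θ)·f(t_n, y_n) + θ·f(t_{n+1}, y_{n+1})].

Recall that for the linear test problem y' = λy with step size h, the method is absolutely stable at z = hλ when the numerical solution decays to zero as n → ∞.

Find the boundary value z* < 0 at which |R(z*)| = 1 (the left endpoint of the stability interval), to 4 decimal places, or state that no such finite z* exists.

z* = -7.0000.

Set f=λy, z=hλ:
  y_{n+1} = y_n + z·[9/14·y_n + 5/14·y_{n+1}] ⇒ (1 − 5/14z)y_{n+1} = (1 + 9/14z)y_n
  Hence R(z) = (1 + 9/14z)/(1 − 5/14z).

Boundary: |R(x)|=1, x<0.
x=-1.52: |R|=0.0148
R=−1: 1+9/14x = −1+5/14x ⇒ -2/7x=2 ⇒ x=2/(-2/7)=-7.0000
Confirm numerically:
  x=-5.343: |R|=0.83721 <1
  x=-4.547: |R|=0.73290 <1
  x=-3.711: |R|=0.59588 <1
  x=-3.594: |R|=0.57385 <1
  x=-7.374: |R|=1.02941 >1
  x=-7.114: |R|=1.00920 >1
Interval (-7.0000, 0).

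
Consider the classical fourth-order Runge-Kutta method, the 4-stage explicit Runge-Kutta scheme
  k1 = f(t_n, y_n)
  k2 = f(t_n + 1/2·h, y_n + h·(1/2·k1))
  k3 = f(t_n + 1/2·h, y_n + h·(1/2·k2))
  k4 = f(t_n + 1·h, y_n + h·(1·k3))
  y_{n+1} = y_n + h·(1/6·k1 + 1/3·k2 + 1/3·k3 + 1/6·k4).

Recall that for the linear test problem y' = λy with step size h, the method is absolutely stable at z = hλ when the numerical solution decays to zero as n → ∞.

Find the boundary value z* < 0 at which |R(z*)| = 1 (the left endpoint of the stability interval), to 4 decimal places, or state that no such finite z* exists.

z* = -2.7853.

Set f=λy, z=hλ:
  order 4, 4-stage ⇒ R(z)=1+z+z^2/2+z^3/6+z^4/24
  (e.g. R(-0.93)=0.39956, |R|=0.39956)

Solve |R(x)|<1 on ℝ⁻.
x=-0.93: |R|=0.3996
|R(-2.56)|=0.7102 |R(-2.1)|=0.3718
Bisect:
  x_lo=-3.5807 |R|=3.0279  x_hi=-0.3888 |R|=0.6779
  mid=-1.98474 |R|=0.32836 →hi
  mid=-2.78272 |R|=0.99612 →hi
  mid=-3.18170 |R|=1.78172 →lo
  mid=-2.98221 |R|=1.33981 →lo
  mid=-2.88246 |R|=1.15666 →lo
  mid=-2.83259 |R|=1.07368 →lo
  mid=-2.80765 |R|=1.03424 →lo
  mid=-2.79519 |R|=1.01502 →lo
  mid=-2.78895 |R|=1.00553 →lo
  mid=-2.78583 |R|=1.00081 →lo
  ...
  [-2.78544,-2.78525] ⇒ x*=-2.7853
Interval (-2.7853, 0).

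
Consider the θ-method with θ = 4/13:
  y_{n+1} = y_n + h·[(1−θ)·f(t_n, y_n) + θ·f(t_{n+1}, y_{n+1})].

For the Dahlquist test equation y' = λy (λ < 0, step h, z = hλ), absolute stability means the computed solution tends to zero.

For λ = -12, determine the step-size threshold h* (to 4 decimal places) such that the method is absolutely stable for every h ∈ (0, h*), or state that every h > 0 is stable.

(-5.2000,0); λ=-12 ⇒ h* = (26/5)/12 = 0.4333.

Set f=λy, z=hλ:
  y_{n+1} = y_n + z·[9/13·y_n + 4/13·y_{n+1}] ⇒ (1 − 4/13z)y_{n+1} = (1 + 9/13z)y_n
  ⇒ R(z) = (1 + 9/13z)/(1 − 4/13z).

Boundary: |R(x)|=1, x<0.
x=-0.53: |R|=0.5443
R=−1: 1+9/13x = −1+4/13x ⇒ -5/13x=2 ⇒ x=2/(-5/13)=-5.2000
Confirm numerically:
  x=-5.102: |R|=0.98533 <1
  x=-4.047: |R|=0.80249 <1
  x=-3.606: |R|=0.70938 <1
  x=-2.291: |R|=0.34376 <1
  x=-5.732: |R|=1.07404 >1
  x=-5.671: |R|=1.06600 >1
  x=-5.248: |R|=1.00706 >1
Interval (-5.2000, 0).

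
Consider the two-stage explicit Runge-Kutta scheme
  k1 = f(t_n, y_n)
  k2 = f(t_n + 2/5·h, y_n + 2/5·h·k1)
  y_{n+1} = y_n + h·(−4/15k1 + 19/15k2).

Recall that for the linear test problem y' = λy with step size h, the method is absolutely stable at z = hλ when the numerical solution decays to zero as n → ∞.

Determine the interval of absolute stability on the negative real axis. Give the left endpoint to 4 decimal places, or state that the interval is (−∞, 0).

z∈(-1.9737,0).

Test eqn y'=λy, z=hλ:
  k1=λy_n ⇒ h·k1=z·y_n;  k2=λ(1+2/5z)y_n ⇒ h·k2=z(1+2/5z)y_n
  y_{n+1}/y_n = 1 − 4/15z + 19/15z(1+2/5z) = 1 + z + 38/75z²
  ⇒ R(z) = 1 + z + 38/75z².

Find x<0 with |R(x)|<1.
x=-0.65: |R|=0.5641
R=1: x+38/75x²=0 ⇒ x=−75/38=-1.9737; min R=1−1/(4·38/75)=0.5066>−1
Confirm numerically:
  x=-1.840: |R|=0.87537 <1
  x=-1.402: |R|=0.59391 <1
  x=-1.237: |R|=0.53829 <1
  x=-0.869: |R|=0.51361 <1
  x=-2.441: |R|=1.57796 >1
  x=-2.085: |R|=1.11759 >1
  x=-2.071: |R|=1.10211 >1
Interval (-1.9737, 0).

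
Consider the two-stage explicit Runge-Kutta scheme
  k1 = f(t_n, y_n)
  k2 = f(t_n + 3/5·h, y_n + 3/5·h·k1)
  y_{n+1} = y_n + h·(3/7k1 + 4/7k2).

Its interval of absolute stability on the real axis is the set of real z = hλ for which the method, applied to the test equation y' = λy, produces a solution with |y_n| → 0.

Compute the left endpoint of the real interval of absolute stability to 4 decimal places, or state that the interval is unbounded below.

Set f=λy, z=hλ:
  k1=λy_n ⇒ h·k1=z·y_n;  k2=λ(1+3/5z)y_n ⇒ h·k2=z(1+3/5z)y_n
  y_{n+1}/y_n = 1 + 3/7z + 4/7z(1+3/5z) = 1 + z + 12/35z²
  so R(z) = 1 + z + 12/35z².

Need |R(x)|<1, x<0.
x=-1.62: |R|=0.2798
R=1: x+12/35x²=0 ⇒ x=−35/12=-2.9167; min R=1−1/(4·12/35)=0.2708>−1
Confirm numerically:
  x=-2.415: |R|=0.58462 <1
  x=-2.380: |R|=0.56208 <1
  x=-2.087: |R|=0.40634 <1
  x=-3.275: |R|=1.40236 >1
  x=-3.040: |R|=1.12855 >1
So |R|<1 on (-2.9167, 0).

left endpoint -2.9167.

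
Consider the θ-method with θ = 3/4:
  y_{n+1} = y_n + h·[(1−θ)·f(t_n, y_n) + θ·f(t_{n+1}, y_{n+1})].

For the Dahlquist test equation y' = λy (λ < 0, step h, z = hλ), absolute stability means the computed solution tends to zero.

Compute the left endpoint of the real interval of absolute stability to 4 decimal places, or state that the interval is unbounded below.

With y'=λy (z=hλ):
  y_{n+1} = y_n + z·[1/4·y_n + 3/4·y_{n+1}] ⇒ (1 − 3/4z)y_{n+1} = (1 + 1/4z)y_n
  Hence R(z) = (1 + 1/4z)/(1 − 3/4z).

Boundary: |R(x)|=1, x<0.
x=-0.95: |R|=0.4453
x=-2: |R|=0.2000
x=-10: |R|=0.1765
x=-100: |R|=0.3158
θ=3/4≥1/2 ⇒ |1+1/4x|<|1−3/4x| ∀x<0 ⇒ stable on all of ℝ⁻.

unbounded; (−∞, 0).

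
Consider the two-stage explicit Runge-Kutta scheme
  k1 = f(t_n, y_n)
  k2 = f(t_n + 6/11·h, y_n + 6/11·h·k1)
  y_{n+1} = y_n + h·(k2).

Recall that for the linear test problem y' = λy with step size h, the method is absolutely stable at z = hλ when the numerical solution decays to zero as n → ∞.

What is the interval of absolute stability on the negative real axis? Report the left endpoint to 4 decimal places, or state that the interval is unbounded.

(-1.8333, 0).

Test eqn y'=λy, z=hλ:
  k1=λy_n ⇒ h·k1=z·y_n;  k2=λ(1+6/11z)y_n ⇒ h·k2=z(1+6/11z)y_n
  y_{n+1}/y_n = 1 + z(1+6/11z) = 1 + z + 6/11z²
  ⇒ R(z) = 1 + z + 6/11z².

Find x<0 with |R(x)|<1.
x=-1.46: |R|=0.7027
R=1: x+6/11x²=0 ⇒ x=−11/6=-1.8333; min R=1−1/(4·6/11)=0.5417>−1
Confirm numerically:
  x=-1.792: |R|=0.95960 <1
  x=-1.779: |R|=0.94728 <1
  x=-1.661: |R|=0.84387 <1
  x=-2.326: |R|=1.62506 >1
  x=-2.100: |R|=1.30545 >1
  x=-2.095: |R|=1.29901 >1
So |R|<1 on (-1.8333, 0).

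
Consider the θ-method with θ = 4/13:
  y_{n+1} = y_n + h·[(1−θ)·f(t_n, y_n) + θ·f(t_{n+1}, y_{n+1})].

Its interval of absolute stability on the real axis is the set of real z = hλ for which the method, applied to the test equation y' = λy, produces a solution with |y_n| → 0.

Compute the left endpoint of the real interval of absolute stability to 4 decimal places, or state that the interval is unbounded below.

z* = -5.2000.

Test eqn y'=λy, z=hλ:
  y_{n+1} = y_n + z·[9/13·y_n + 4/13·y_{n+1}] ⇒ (1 − 4/13z)y_{n+1} = (1 + 9/13z)y_n
  so R(z) = (1 + 9/13z)/(1 − 4/13z).

Solve |R(x)|<1 on ℝ⁻.
x=-0.4: |R|=0.6438
R=−1: 1+9/13x = −1+4/13x ⇒ -5/13x=2 ⇒ x=2/(-5/13)=-5.2000
Confirm numerically:
  x=-5.011: |R|=0.97140 <1
  x=-3.841: |R|=0.76044 <1
  x=-2.240: |R|=0.32605 <1
  x=-5.595: |R|=1.05582 >1
  x=-5.508: |R|=1.04396 >1
  x=-5.434: |R|=1.03368 >1
Stable set (-5.2000, 0).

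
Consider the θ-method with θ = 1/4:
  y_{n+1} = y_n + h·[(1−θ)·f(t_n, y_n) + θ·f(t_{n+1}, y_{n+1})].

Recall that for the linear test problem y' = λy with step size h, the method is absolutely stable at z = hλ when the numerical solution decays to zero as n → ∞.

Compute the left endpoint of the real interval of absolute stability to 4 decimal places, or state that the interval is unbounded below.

On y'=λy, z=hλ:
  y_{n+1} = y_n + z·[3/4·y_n + 1/4·y_{n+1}] ⇒ (1 − 1/4z)y_{n+1} = (1 + 3/4z)y_n
  R(z) = (1 + 3/4z)/(1 − 1/4z).

Boundary: |R(x)|=1, x<0.
x=-0.45: |R|=0.5955
R=−1: 1+3/4x = −1+1/4x ⇒ -1/2x=2 ⇒ x=2/(-1/2)=-4.0000
Confirm numerically:
  x=-3.958: |R|=0.98944 <1
  x=-3.265: |R|=0.79766 <1
  x=-2.431: |R|=0.51205 <1
  x=-2.030: |R|=0.34660 <1
  x=-4.449: |R|=1.10628 >1
  x=-4.357: |R|=1.08544 >1
  x=-4.316: |R|=1.07600 >1
So |R|<1 on (-4.0000, 0).

left endpoint -4.0000.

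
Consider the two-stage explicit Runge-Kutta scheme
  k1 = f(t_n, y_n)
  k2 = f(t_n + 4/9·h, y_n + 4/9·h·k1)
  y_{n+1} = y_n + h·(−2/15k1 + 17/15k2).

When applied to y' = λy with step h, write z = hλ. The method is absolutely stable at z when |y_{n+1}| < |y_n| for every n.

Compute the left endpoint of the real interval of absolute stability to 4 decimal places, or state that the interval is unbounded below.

Test eqn y'=λy, z=hλ:
  k1=λy_n ⇒ h·k1=z·y_n;  k2=λ(1+4/9z)y_n ⇒ h·k2=z(1+4/9z)y_n
  y_{n+1}/y_n = 1 − 2/15z + 17/15z(1+4/9z) = 1 + z + 68/135z²
  so R(z) = 1 + z + 68/135z².

Boundary: |R(x)|=1, x<0.
x=-1.52: |R|=0.6438
R=1: x+68/135x²=0 ⇒ x=−135/68=-1.9853; min R=1−1/(4·68/135)=0.5037>−1
Confirm numerically:
  x=-1.867: |R|=0.88875 <1
  x=-1.630: |R|=0.70829 <1
  x=-1.320: |R|=0.55765 <1
  x=-2.482: |R|=1.62098 >1
  x=-2.345: |R|=1.42488 >1
  x=-2.201: |R|=1.23914 >1
So |R|<1 on (-1.9853, 0).

z* = -1.9853.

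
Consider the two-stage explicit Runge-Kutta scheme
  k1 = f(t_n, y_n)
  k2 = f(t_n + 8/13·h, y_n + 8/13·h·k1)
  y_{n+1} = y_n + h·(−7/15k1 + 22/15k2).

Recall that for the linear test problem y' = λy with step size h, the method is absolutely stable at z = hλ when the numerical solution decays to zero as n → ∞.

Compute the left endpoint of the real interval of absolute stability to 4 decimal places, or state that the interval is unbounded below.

Test eqn y'=λy, z=hλ:
  k1=λy_n ⇒ h·k1=z·y_n;  k2=λ(1+8/13z)y_n ⇒ h·k2=z(1+8/13z)y_n
  y_{n+1}/y_n = 1 − 7/15z + 22/15z(1+8/13z) = 1 + z + 176/195z²
  so R(z) = 1 + z + 176/195z².

Boundary: |R(x)|=1, x<0.
x=-0.54: |R|=0.7232
R=1: x+176/195x²=0 ⇒ x=−195/176=-1.1080; min R=1−1/(4·176/195)=0.7230>−1
Confirm numerically:
  x=-0.933: |R|=0.85267 <1
  x=-0.749: |R|=0.75734 <1
  x=-0.678: |R|=0.73689 <1
  x=-1.244: |R|=1.15275 >1
  x=-1.200: |R|=1.09969 >1
So |R|<1 on (-1.1080, 0).

left endpoint -1.1080.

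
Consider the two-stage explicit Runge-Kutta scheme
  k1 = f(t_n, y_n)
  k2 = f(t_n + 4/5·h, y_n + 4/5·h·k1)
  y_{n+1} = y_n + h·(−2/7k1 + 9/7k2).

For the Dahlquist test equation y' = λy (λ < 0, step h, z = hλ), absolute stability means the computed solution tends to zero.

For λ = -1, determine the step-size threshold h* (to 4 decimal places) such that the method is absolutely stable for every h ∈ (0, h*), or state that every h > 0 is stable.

Test eqn y'=λy, z=hλ:
  k1=λy_n ⇒ h·k1=z·y_n;  k2=λ(1+4/5z)y_n ⇒ h·k2=z(1+4/5z)y_n
  y_{n+1}/y_n = 1 − 2/7z + 9/7z(1+4/5z) = 1 + z + 36/35z²
  so R(z) = 1 + z + 36/35z².

Need |R(x)|<1, x<0.
x=-1.01: |R|=1.0392
R=1: x+36/35x²=0 ⇒ x=−35/36=-0.9722; min R=1−1/(4·36/35)=0.7569>−1
Confirm numerically:
  x=-0.892: |R|=0.92640 <1
  x=-0.708: |R|=0.80759 <1
  x=-0.645: |R|=0.78291 <1
  x=-0.521: |R|=0.75820 <1
  x=-1.119: |R|=1.16894 >1
  x=-1.105: |R|=1.15091 >1
Interval (-0.9722, 0).

(-0.9722,0); λ=-1 ⇒ h* = (35/36)/1 = 0.9722.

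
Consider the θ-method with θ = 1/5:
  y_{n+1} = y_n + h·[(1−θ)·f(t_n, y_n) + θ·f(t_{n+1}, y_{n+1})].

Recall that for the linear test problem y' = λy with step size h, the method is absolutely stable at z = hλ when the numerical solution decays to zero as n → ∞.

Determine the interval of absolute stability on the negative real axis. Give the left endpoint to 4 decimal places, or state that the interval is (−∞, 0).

(-3.3333, 0).

Test eqn y'=λy, z=hλ:
  y_{n+1} = y_n + z·[4/5·y_n + 1/5·y_{n+1}] ⇒ (1 − 1/5z)y_{n+1} = (1 + 4/5z)y_n
  Hence R(z) = (1 + 4/5z)/(1 − 1/5z).

Need |R(x)|<1, x<0.
x=-0.42: |R|=0.6125
R=−1: 1+4/5x = −1+1/5x ⇒ -3/5x=2 ⇒ x=2/(-3/5)=-3.3333
Confirm numerically:
  x=-2.996: |R|=0.87344 <1
  x=-2.929: |R|=0.84702 <1
  x=-1.976: |R|=0.41628 <1
  x=-3.910: |R|=1.19416 >1
  x=-3.449: |R|=1.04107 >1
Stable set (-3.3333, 0).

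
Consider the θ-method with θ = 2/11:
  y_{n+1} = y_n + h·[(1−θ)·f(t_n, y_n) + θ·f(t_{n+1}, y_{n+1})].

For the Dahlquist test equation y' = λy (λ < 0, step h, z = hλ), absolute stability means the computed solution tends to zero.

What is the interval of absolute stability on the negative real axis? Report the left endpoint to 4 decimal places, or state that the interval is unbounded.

(-3.1429, 0).

Set f=λy, z=hλ:
  y_{n+1} = y_n + z·[9/11·y_n + 2/11·y_{n+1}] ⇒ (1 − 2/11z)y_{n+1} = (1 + 9/11z)y_n
  Hence R(z) = (1 + 9/11z)/(1 − 2/11z).

Boundary: |R(x)|=1, x<0.
x=-0.32: |R|=0.6976
R=−1: 1+9/11x = −1+2/11x ⇒ -7/11x=2 ⇒ x=2/(-7/11)=-3.1429
Confirm numerically:
  x=-2.787: |R|=0.84970 <1
  x=-2.564: |R|=0.74876 <1
  x=-2.052: |R|=0.49444 <1
  x=-1.350: |R|=0.08394 <1
  x=-3.730: |R|=1.22264 >1
  x=-3.473: |R|=1.12878 >1
Interval (-3.1429, 0).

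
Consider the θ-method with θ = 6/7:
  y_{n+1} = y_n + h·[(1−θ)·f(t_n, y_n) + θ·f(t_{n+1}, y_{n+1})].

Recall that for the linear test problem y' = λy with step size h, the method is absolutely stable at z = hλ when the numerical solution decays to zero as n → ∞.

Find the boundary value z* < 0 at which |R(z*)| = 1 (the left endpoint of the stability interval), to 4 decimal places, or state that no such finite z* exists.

(−∞, 0) — no finite endpoint.

With y'=λy (z=hλ):
  y_{n+1} = y_n + z·[1/7·y_n + 6/7·y_{n+1}] ⇒ (1 − 6/7z)y_{n+1} = (1 + 1/7z)y_n
  so R(z) = (1 + 1/7z)/(1 − 6/7z).

Solve |R(x)|<1 on ℝ⁻.
x=-0.57: |R|=0.6171
x=-2: |R|=0.2632
x=-10: |R|=0.0448
x=-100: |R|=0.1532
θ=6/7≥1/2 ⇒ |1+1/7x|<|1−6/7x| ∀x<0 ⇒ interval (−∞,0).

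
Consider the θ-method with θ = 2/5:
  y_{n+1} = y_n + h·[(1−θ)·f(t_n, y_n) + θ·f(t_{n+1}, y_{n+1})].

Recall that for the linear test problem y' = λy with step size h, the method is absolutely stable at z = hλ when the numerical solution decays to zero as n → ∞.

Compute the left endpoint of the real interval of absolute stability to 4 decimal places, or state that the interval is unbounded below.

With y'=λy (z=hλ):
  y_{n+1} = y_n + z·[3/5·y_n + 2/5·y_{n+1}] ⇒ (1 − 2/5z)y_{n+1} = (1 + 3/5z)y_n
  so R(z) = (1 + 3/5z)/(1 − 2/5z).

Find x<0 with |R(x)|<1.
x=-1.69: |R|=0.0084
R=−1: 1+3/5x = −1+2/5x ⇒ -1/5x=2 ⇒ x=2/(-1/5)=-10.0000
Confirm numerically:
  x=-9.745: |R|=0.98959 <1
  x=-8.269: |R|=0.91963 <1
  x=-5.437: |R|=0.71255 <1
  x=-4.671: |R|=0.62843 <1
  x=-10.152: |R|=1.00601 >1
  x=-10.094: |R|=1.00373 >1
Interval (-10.0000, 0).

z* = -10.0000.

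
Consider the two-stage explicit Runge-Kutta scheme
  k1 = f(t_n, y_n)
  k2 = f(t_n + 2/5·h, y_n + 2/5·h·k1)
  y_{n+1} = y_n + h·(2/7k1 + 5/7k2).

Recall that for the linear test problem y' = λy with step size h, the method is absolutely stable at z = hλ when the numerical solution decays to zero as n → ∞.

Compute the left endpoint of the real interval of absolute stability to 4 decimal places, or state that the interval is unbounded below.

Test eqn y'=λy, z=hλ:
  k1=λy_n ⇒ h·k1=z·y_n;  k2=λ(1+2/5z)y_n ⇒ h·k2=z(1+2/5z)y_n
  y_{n+1}/y_n = 1 + 2/7z + 5/7z(1+2/5z) = 1 + z + 2/7z²
  ⇒ R(z) = 1 + z + 2/7z².

Boundary: |R(x)|=1, x<0.
x=-1.06: |R|=0.2610
R=1: x+2/7x²=0 ⇒ x=−7/2=-3.5000; min R=1−1/(4·2/7)=0.1250>−1
Confirm numerically:
  x=-3.394: |R|=0.89721 <1
  x=-3.325: |R|=0.83375 <1
  x=-1.433: |R|=0.15371 <1
  x=-4.096: |R|=1.69749 >1
  x=-3.870: |R|=1.40911 >1
Stable set (-3.5000, 0).

z* = -3.5000.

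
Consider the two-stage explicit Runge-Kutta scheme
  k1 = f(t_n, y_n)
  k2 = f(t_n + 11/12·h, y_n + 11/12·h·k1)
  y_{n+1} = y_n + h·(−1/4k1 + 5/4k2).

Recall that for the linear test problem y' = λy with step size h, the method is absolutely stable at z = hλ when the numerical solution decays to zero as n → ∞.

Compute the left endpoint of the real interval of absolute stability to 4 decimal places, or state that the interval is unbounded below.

Set f=λy, z=hλ:
  k1=λy_n ⇒ h·k1=z·y_n;  k2=λ(1+11/12z)y_n ⇒ h·k2=z(1+11/12z)y_n
  y_{n+1}/y_n = 1 − 1/4z + 5/4z(1+11/12z) = 1 + z + 55/48z²
  Hence R(z) = 1 + z + 55/48z².

Solve |R(x)|<1 on ℝ⁻.
x=-0.47: |R|=0.7831
R=1: x+55/48x²=0 ⇒ x=−48/55=-0.8727; min R=1−1/(4·55/48)=0.7818>−1
Confirm numerically:
  x=-0.771: |R|=0.91013 <1
  x=-0.387: |R|=0.78461 <1
  x=-0.380: |R|=0.78546 <1
  x=-1.414: |R|=1.87697 >1
  x=-1.287: |R|=1.61092 >1
So |R|<1 on (-0.8727, 0).

left endpoint -0.8727.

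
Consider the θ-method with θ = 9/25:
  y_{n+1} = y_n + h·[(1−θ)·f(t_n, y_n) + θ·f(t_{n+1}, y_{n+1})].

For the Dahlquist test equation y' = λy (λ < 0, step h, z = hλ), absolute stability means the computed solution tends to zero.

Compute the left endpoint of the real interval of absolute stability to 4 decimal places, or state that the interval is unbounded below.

z* = -7.1429.

Test eqn y'=λy, z=hλ:
  y_{n+1} = y_n + z·[16/25·y_n + 9/25·y_{n+1}] ⇒ (1 − 9/25z)y_{n+1} = (1 + 16/25z)y_n
  ⇒ R(z) = (1 + 16/25z)/(1 − 9/25z).

Boundary: |R(x)|=1, x<0.
x=-0.33: |R|=0.7050
R=−1: 1+16/25x = −1+9/25x ⇒ -7/25x=2 ⇒ x=2/(-7/25)=-7.1429
Confirm numerically:
  x=-5.843: |R|=0.88273 <1
  x=-4.916: |R|=0.77488 <1
  x=-4.688: |R|=0.74426 <1
  x=-4.257: |R|=0.68093 <1
  x=-7.717: |R|=1.04255 >1
  x=-7.419: |R|=1.02106 >1
  x=-7.252: |R|=1.00846 >1
Interval (-7.1429, 0).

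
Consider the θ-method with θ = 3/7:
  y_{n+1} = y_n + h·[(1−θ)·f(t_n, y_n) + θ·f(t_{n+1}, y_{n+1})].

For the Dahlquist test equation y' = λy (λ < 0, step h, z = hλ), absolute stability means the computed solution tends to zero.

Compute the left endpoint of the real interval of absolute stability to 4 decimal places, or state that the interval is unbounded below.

Set f=λy, z=hλ:
  y_{n+1} = y_n + z·[4/7·y_n + 3/7·y_{n+1}] ⇒ (1 − 3/7z)y_{n+1} = (1 + 4/7z)y_n
  ⇒ R(z) = (1 + 4/7z)/(1 − 3/7z).

Need |R(x)|<1, x<0.
x=-1.67: |R|=0.0266
R=−1: 1+4/7x = −1+3/7x ⇒ -1/7x=2 ⇒ x=2/(-1/7)=-14.0000
Confirm numerically:
  x=-13.894: |R|=0.99782 <1
  x=-13.272: |R|=0.98445 <1
  x=-12.999: |R|=0.97824 <1
  x=-6.632: |R|=0.72606 <1
  x=-14.502: |R|=1.00994 >1
  x=-14.232: |R|=1.00467 >1
  x=-14.219: |R|=1.00441 >1
Interval (-14.0000, 0).

z* = -14.0000.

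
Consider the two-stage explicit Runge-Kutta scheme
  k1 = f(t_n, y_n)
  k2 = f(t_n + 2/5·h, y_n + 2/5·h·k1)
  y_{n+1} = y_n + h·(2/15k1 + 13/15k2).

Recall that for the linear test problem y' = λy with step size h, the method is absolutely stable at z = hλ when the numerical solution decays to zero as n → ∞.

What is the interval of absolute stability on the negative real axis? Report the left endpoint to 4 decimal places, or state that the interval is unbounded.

Test eqn y'=λy, z=hλ:
  k1=λy_n ⇒ h·k1=z·y_n;  k2=λ(1+2/5z)y_n ⇒ h·k2=z(1+2/5z)y_n
  y_{n+1}/y_n = 1 + 2/15z + 13/15z(1+2/5z) = 1 + z + 26/75z²
  R(z) = 1 + z + 26/75z².

Boundary: |R(x)|=1, x<0.
x=-0.61: |R|=0.5190
R=1: x+26/75x²=0 ⇒ x=−75/26=-2.8846; min R=1−1/(4·26/75)=0.2788>−1
Confirm numerically:
  x=-2.379: |R|=0.58301 <1
  x=-2.205: |R|=0.48050 <1
  x=-1.182: |R|=0.30234 <1
  x=-3.452: |R|=1.67899 >1
  x=-3.383: |R|=1.58449 >1
  x=-3.274: |R|=1.44195 >1
Interval (-2.8846, 0).

z∈(-2.8846,0).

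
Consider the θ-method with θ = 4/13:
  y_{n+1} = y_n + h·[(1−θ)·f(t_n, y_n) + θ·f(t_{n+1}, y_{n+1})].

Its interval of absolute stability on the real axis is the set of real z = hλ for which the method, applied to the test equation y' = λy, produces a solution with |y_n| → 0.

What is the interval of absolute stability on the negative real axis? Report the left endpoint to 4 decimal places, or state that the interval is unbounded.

(-5.2000, 0).

On y'=λy, z=hλ:
  y_{n+1} = y_n + z·[9/13·y_n + 4/13·y_{n+1}] ⇒ (1 − 4/13z)y_{n+1} = (1 + 9/13z)y_n
  R(z) = (1 + 9/13z)/(1 − 4/13z).

Boundary: |R(x)|=1, x<0.
x=-1.32: |R|=0.0613
R=−1: 1+9/13x = −1+4/13x ⇒ -5/13x=2 ⇒ x=2/(-5/13)=-5.2000
Confirm numerically:
  x=-5.020: |R|=0.97279 <1
  x=-4.626: |R|=0.90890 <1
  x=-3.812: |R|=0.75432 <1
  x=-3.520: |R|=0.68981 <1
  x=-5.724: |R|=1.07299 >1
  x=-5.616: |R|=1.05865 >1
So |R|<1 on (-5.2000, 0).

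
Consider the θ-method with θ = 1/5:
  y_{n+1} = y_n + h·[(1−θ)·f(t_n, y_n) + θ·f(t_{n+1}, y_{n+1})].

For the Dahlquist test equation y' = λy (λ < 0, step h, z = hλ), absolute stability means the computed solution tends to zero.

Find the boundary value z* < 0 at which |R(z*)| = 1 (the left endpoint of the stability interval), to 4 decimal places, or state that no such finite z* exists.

left endpoint -3.3333.

Set f=λy, z=hλ:
  y_{n+1} = y_n + z·[4/5·y_n + 1/5·y_{n+1}] ⇒ (1 − 1/5z)y_{n+1} = (1 + 4/5z)y_n
  so R(z) = (1 + 4/5z)/(1 − 1/5z).

Solve |R(x)|<1 on ℝ⁻.
x=-0.74: |R|=0.3554
R=−1: 1+4/5x = −1+1/5x ⇒ -3/5x=2 ⇒ x=2/(-3/5)=-3.3333
Confirm numerically:
  x=-2.621: |R|=0.71959 <1
  x=-1.920: |R|=0.38728 <1
  x=-1.481: |R|=0.14257 <1
  x=-3.838: |R|=1.17131 >1
  x=-3.538: |R|=1.07191 >1
Stable set (-3.3333, 0).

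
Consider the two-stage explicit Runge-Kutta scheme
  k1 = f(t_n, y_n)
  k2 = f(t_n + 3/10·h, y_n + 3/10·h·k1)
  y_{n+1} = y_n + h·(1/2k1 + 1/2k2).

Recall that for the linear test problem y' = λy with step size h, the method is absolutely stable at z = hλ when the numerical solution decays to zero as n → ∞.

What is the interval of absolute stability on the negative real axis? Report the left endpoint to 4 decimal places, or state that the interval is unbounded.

With y'=λy (z=hλ):
  k1=λy_n ⇒ h·k1=z·y_n;  k2=λ(1+3/10z)y_n ⇒ h·k2=z(1+3/10z)y_n
  y_{n+1}/y_n = 1 + 1/2z + 1/2z(1+3/10z) = 1 + z + 3/20z²
  so R(z) = 1 + z + 3/20z².

Need |R(x)|<1, x<0.
x=-0.99: |R|=0.1570
R=1: x+3/20x²=0 ⇒ x=−20/3=-6.6667; min R=1−1/(4·3/20)=-0.6667>−1
Confirm numerically:
  x=-6.225: |R|=0.58759 <1
  x=-5.094: |R|=0.20167 <1
  x=-4.933: |R|=0.28283 <1
  x=-7.011: |R|=1.36212 >1
  x=-6.846: |R|=1.18416 >1
Stable set (-6.6667, 0).

(-6.6667, 0).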